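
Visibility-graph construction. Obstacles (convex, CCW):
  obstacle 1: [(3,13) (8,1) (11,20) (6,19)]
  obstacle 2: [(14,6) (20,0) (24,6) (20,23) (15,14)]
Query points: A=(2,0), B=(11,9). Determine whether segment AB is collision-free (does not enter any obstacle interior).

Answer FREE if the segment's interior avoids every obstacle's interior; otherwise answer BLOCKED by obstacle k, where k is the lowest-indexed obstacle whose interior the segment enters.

BLOCKED by obstacle 1

Obstacle 1 [(3,13) (8,1) (11,20) (6,19)]:
  edge (3,13)–(8,1): crosses AB
  edge (8,1)–(11,20): crosses AB
  edge (11,20)–(6,19): clear
  edge (6,19)–(3,13): clear
  → BLOCKED
Obstacle 2 [(14,6) (20,0) (24,6) (20,23) (15,14)]:
  edge (14,6)–(20,0): clear
  edge (20,0)–(24,6): clear
  edge (24,6)–(20,23): clear
  edge (20,23)–(15,14): clear
  edge (15,14)–(14,6): clear
  midpoint (13/2,9/2) outside
  → clear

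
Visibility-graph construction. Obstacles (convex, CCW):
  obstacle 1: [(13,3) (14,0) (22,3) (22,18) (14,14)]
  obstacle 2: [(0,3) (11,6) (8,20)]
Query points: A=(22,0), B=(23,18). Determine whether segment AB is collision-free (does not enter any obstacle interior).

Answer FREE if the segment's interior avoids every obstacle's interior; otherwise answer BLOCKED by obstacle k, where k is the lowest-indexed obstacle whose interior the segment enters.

Obstacle 1 [(13,3) (14,0) (22,3) (22,18) (14,14)]:
  edge (13,3)–(14,0): clear
  edge (14,0)–(22,3): clear
  edge (22,3)–(22,18): clear
  edge (22,18)–(14,14): clear
  edge (14,14)–(13,3): clear
  midpoint (45/2,9) outside
  → clear
Obstacle 2 [(0,3) (11,6) (8,20)]:
  edge (0,3)–(11,6): clear
  edge (11,6)–(8,20): clear
  edge (8,20)–(0,3): clear
  midpoint (45/2,9) outside
  → clear

FREE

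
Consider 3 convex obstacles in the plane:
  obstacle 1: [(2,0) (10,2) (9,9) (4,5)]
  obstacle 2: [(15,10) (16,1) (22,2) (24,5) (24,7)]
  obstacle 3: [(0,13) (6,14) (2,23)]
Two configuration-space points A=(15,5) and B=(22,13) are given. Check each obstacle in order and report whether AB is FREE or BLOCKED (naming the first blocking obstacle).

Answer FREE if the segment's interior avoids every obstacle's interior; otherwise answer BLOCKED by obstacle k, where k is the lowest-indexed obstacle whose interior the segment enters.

BLOCKED by obstacle 2

Obstacle 1 [(2,0) (10,2) (9,9) (4,5)]:
  edge (2,0)–(10,2): clear
  edge (10,2)–(9,9): clear
  edge (9,9)–(4,5): clear
  edge (4,5)–(2,0): clear
  midpoint (37/2,9) outside
  → clear
Obstacle 2 [(15,10) (16,1) (22,2) (24,5) (24,7)]:
  edge (15,10)–(16,1): crosses AB
  edge (16,1)–(22,2): clear
  edge (22,2)–(24,5): clear
  edge (24,5)–(24,7): clear
  edge (24,7)–(15,10): crosses AB
  → BLOCKED
Obstacle 3 [(0,13) (6,14) (2,23)]:
  edge (0,13)–(6,14): clear
  edge (6,14)–(2,23): clear
  edge (2,23)–(0,13): clear
  midpoint (37/2,9) outside
  → clear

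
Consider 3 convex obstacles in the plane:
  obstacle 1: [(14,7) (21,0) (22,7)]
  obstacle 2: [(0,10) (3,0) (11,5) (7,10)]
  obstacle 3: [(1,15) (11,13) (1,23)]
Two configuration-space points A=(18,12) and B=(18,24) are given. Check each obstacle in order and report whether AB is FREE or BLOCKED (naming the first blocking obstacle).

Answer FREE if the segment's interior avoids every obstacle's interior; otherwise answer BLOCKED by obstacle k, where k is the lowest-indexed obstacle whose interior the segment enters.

FREE

Obstacle 1 [(14,7) (21,0) (22,7)]:
  edge (14,7)–(21,0): clear
  edge (21,0)–(22,7): clear
  edge (22,7)–(14,7): clear
  midpoint (18,18) outside
  → clear
Obstacle 2 [(0,10) (3,0) (11,5) (7,10)]:
  edge (0,10)–(3,0): clear
  edge (3,0)–(11,5): clear
  edge (11,5)–(7,10): clear
  edge (7,10)–(0,10): clear
  midpoint (18,18) outside
  → clear
Obstacle 3 [(1,15) (11,13) (1,23)]:
  edge (1,15)–(11,13): clear
  edge (11,13)–(1,23): clear
  edge (1,23)–(1,15): clear
  midpoint (18,18) outside
  → clear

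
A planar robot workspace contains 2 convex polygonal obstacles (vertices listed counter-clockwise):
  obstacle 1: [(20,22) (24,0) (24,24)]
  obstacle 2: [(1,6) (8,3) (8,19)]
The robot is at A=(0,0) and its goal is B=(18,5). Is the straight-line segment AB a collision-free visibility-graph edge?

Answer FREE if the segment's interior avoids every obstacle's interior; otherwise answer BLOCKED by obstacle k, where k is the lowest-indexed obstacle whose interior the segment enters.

FREE

Obstacle 1 [(20,22) (24,0) (24,24)]:
  edge (20,22)–(24,0): clear
  edge (24,0)–(24,24): clear
  edge (24,24)–(20,22): clear
  midpoint (9,5/2) outside
  → clear
Obstacle 2 [(1,6) (8,3) (8,19)]:
  edge (1,6)–(8,3): clear
  edge (8,3)–(8,19): clear
  edge (8,19)–(1,6): clear
  midpoint (9,5/2) outside
  → clear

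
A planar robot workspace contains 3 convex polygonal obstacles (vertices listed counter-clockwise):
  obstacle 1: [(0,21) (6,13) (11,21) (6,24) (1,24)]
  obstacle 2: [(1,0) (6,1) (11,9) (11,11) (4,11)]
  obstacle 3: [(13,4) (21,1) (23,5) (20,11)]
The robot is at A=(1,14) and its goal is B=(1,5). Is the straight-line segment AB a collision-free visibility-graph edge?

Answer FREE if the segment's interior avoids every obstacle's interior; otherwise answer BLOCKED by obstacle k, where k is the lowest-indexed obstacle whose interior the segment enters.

FREE

Obstacle 1 [(0,21) (6,13) (11,21) (6,24) (1,24)]:
  edge (0,21)–(6,13): clear
  edge (6,13)–(11,21): clear
  edge (11,21)–(6,24): clear
  edge (6,24)–(1,24): clear
  edge (1,24)–(0,21): clear
  midpoint (1,19/2) outside
  → clear
Obstacle 2 [(1,0) (6,1) (11,9) (11,11) (4,11)]:
  edge (1,0)–(6,1): clear
  edge (6,1)–(11,9): clear
  edge (11,9)–(11,11): clear
  edge (11,11)–(4,11): clear
  edge (4,11)–(1,0): clear
  midpoint (1,19/2) outside
  → clear
Obstacle 3 [(13,4) (21,1) (23,5) (20,11)]:
  edge (13,4)–(21,1): clear
  edge (21,1)–(23,5): clear
  edge (23,5)–(20,11): clear
  edge (20,11)–(13,4): clear
  midpoint (1,19/2) outside
  → clear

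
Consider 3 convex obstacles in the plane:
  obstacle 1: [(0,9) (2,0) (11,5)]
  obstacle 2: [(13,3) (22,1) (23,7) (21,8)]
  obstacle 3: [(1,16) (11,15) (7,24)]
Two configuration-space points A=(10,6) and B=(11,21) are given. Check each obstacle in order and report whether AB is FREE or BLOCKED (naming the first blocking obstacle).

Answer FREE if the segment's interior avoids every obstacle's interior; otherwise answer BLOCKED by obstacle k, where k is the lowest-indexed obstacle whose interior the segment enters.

BLOCKED by obstacle 3

Obstacle 1 [(0,9) (2,0) (11,5)]:
  edge (0,9)–(2,0): clear
  edge (2,0)–(11,5): clear
  edge (11,5)–(0,9): clear
  midpoint (21/2,27/2) outside
  → clear
Obstacle 2 [(13,3) (22,1) (23,7) (21,8)]:
  edge (13,3)–(22,1): clear
  edge (22,1)–(23,7): clear
  edge (23,7)–(21,8): clear
  edge (21,8)–(13,3): clear
  midpoint (21/2,27/2) outside
  → clear
Obstacle 3 [(1,16) (11,15) (7,24)]:
  edge (1,16)–(11,15): crosses AB
  edge (11,15)–(7,24): crosses AB
  edge (7,24)–(1,16): clear
  → BLOCKED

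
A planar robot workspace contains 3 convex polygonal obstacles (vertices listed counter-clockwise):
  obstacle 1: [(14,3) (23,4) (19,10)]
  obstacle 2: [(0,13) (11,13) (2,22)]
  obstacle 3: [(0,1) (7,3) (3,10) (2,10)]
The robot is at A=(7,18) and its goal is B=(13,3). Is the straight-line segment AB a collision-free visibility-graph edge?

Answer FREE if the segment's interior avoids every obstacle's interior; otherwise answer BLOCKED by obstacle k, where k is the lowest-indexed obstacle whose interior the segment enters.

BLOCKED by obstacle 2

Obstacle 1 [(14,3) (23,4) (19,10)]:
  edge (14,3)–(23,4): clear
  edge (23,4)–(19,10): clear
  edge (19,10)–(14,3): clear
  midpoint (10,21/2) outside
  → clear
Obstacle 2 [(0,13) (11,13) (2,22)]:
  edge (0,13)–(11,13): crosses AB
  edge (11,13)–(2,22): crosses AB
  edge (2,22)–(0,13): clear
  → BLOCKED
Obstacle 3 [(0,1) (7,3) (3,10) (2,10)]:
  edge (0,1)–(7,3): clear
  edge (7,3)–(3,10): clear
  edge (3,10)–(2,10): clear
  edge (2,10)–(0,1): clear
  midpoint (10,21/2) outside
  → clear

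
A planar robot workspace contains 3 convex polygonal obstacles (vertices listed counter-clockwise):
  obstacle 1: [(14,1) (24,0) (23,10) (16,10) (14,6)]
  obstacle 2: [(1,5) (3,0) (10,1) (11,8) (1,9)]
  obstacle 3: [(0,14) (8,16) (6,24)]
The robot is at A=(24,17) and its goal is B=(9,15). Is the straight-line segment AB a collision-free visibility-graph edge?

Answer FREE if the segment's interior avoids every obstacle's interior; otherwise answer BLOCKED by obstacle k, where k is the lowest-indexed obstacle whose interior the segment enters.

Obstacle 1 [(14,1) (24,0) (23,10) (16,10) (14,6)]:
  edge (14,1)–(24,0): clear
  edge (24,0)–(23,10): clear
  edge (23,10)–(16,10): clear
  edge (16,10)–(14,6): clear
  edge (14,6)–(14,1): clear
  midpoint (33/2,16) outside
  → clear
Obstacle 2 [(1,5) (3,0) (10,1) (11,8) (1,9)]:
  edge (1,5)–(3,0): clear
  edge (3,0)–(10,1): clear
  edge (10,1)–(11,8): clear
  edge (11,8)–(1,9): clear
  edge (1,9)–(1,5): clear
  midpoint (33/2,16) outside
  → clear
Obstacle 3 [(0,14) (8,16) (6,24)]:
  edge (0,14)–(8,16): clear
  edge (8,16)–(6,24): clear
  edge (6,24)–(0,14): clear
  midpoint (33/2,16) outside
  → clear

FREE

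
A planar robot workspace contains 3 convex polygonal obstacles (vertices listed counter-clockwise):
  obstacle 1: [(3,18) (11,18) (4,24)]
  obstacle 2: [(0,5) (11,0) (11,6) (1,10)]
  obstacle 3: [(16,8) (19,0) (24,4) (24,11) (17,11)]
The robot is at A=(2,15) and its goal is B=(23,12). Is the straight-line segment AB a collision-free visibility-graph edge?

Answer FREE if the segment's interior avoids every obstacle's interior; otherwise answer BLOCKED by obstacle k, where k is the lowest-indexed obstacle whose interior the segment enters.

FREE

Obstacle 1 [(3,18) (11,18) (4,24)]:
  edge (3,18)–(11,18): clear
  edge (11,18)–(4,24): clear
  edge (4,24)–(3,18): clear
  midpoint (25/2,27/2) outside
  → clear
Obstacle 2 [(0,5) (11,0) (11,6) (1,10)]:
  edge (0,5)–(11,0): clear
  edge (11,0)–(11,6): clear
  edge (11,6)–(1,10): clear
  edge (1,10)–(0,5): clear
  midpoint (25/2,27/2) outside
  → clear
Obstacle 3 [(16,8) (19,0) (24,4) (24,11) (17,11)]:
  edge (16,8)–(19,0): clear
  edge (19,0)–(24,4): clear
  edge (24,4)–(24,11): clear
  edge (24,11)–(17,11): clear
  edge (17,11)–(16,8): clear
  midpoint (25/2,27/2) outside
  → clear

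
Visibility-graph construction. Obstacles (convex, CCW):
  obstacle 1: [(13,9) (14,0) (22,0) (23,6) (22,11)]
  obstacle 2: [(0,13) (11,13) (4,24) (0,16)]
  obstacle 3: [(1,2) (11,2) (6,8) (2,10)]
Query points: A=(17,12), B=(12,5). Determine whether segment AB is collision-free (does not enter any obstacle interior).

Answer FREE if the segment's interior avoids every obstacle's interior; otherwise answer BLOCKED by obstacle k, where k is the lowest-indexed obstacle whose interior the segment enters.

BLOCKED by obstacle 1

Obstacle 1 [(13,9) (14,0) (22,0) (23,6) (22,11)]:
  edge (13,9)–(14,0): crosses AB
  edge (14,0)–(22,0): clear
  edge (22,0)–(23,6): clear
  edge (23,6)–(22,11): clear
  edge (22,11)–(13,9): crosses AB
  → BLOCKED
Obstacle 2 [(0,13) (11,13) (4,24) (0,16)]:
  edge (0,13)–(11,13): clear
  edge (11,13)–(4,24): clear
  edge (4,24)–(0,16): clear
  edge (0,16)–(0,13): clear
  midpoint (29/2,17/2) outside
  → clear
Obstacle 3 [(1,2) (11,2) (6,8) (2,10)]:
  edge (1,2)–(11,2): clear
  edge (11,2)–(6,8): clear
  edge (6,8)–(2,10): clear
  edge (2,10)–(1,2): clear
  midpoint (29/2,17/2) outside
  → clear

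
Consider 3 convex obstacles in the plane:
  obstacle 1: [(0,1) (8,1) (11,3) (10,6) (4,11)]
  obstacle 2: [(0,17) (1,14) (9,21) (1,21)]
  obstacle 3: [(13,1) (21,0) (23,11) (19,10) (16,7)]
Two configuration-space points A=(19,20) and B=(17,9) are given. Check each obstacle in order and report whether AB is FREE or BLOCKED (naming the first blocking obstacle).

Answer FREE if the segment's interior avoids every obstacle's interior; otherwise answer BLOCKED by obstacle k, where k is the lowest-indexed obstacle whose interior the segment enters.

FREE

Obstacle 1 [(0,1) (8,1) (11,3) (10,6) (4,11)]:
  edge (0,1)–(8,1): clear
  edge (8,1)–(11,3): clear
  edge (11,3)–(10,6): clear
  edge (10,6)–(4,11): clear
  edge (4,11)–(0,1): clear
  midpoint (18,29/2) outside
  → clear
Obstacle 2 [(0,17) (1,14) (9,21) (1,21)]:
  edge (0,17)–(1,14): clear
  edge (1,14)–(9,21): clear
  edge (9,21)–(1,21): clear
  edge (1,21)–(0,17): clear
  midpoint (18,29/2) outside
  → clear
Obstacle 3 [(13,1) (21,0) (23,11) (19,10) (16,7)]:
  edge (13,1)–(21,0): clear
  edge (21,0)–(23,11): clear
  edge (23,11)–(19,10): clear
  edge (19,10)–(16,7): clear
  edge (16,7)–(13,1): clear
  midpoint (18,29/2) outside
  → clear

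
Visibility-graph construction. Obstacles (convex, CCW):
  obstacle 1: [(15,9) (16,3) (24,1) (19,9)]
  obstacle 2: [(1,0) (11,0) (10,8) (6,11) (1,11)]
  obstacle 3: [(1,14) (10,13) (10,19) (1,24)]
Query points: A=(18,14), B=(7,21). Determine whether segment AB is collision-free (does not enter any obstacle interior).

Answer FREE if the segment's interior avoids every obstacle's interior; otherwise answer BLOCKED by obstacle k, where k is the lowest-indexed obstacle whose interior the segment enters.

Obstacle 1 [(15,9) (16,3) (24,1) (19,9)]:
  edge (15,9)–(16,3): clear
  edge (16,3)–(24,1): clear
  edge (24,1)–(19,9): clear
  edge (19,9)–(15,9): clear
  midpoint (25/2,35/2) outside
  → clear
Obstacle 2 [(1,0) (11,0) (10,8) (6,11) (1,11)]:
  edge (1,0)–(11,0): clear
  edge (11,0)–(10,8): clear
  edge (10,8)–(6,11): clear
  edge (6,11)–(1,11): clear
  edge (1,11)–(1,0): clear
  midpoint (25/2,35/2) outside
  → clear
Obstacle 3 [(1,14) (10,13) (10,19) (1,24)]:
  edge (1,14)–(10,13): clear
  edge (10,13)–(10,19): clear
  edge (10,19)–(1,24): clear
  edge (1,24)–(1,14): clear
  midpoint (25/2,35/2) outside
  → clear

FREE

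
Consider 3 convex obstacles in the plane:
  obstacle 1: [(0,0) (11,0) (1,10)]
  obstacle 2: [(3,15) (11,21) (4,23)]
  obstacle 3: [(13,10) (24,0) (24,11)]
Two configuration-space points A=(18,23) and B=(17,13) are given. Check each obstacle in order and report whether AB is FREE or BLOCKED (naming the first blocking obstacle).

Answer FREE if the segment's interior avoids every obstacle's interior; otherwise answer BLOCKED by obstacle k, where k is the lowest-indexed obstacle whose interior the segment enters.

Obstacle 1 [(0,0) (11,0) (1,10)]:
  edge (0,0)–(11,0): clear
  edge (11,0)–(1,10): clear
  edge (1,10)–(0,0): clear
  midpoint (35/2,18) outside
  → clear
Obstacle 2 [(3,15) (11,21) (4,23)]:
  edge (3,15)–(11,21): clear
  edge (11,21)–(4,23): clear
  edge (4,23)–(3,15): clear
  midpoint (35/2,18) outside
  → clear
Obstacle 3 [(13,10) (24,0) (24,11)]:
  edge (13,10)–(24,0): clear
  edge (24,0)–(24,11): clear
  edge (24,11)–(13,10): clear
  midpoint (35/2,18) outside
  → clear

FREE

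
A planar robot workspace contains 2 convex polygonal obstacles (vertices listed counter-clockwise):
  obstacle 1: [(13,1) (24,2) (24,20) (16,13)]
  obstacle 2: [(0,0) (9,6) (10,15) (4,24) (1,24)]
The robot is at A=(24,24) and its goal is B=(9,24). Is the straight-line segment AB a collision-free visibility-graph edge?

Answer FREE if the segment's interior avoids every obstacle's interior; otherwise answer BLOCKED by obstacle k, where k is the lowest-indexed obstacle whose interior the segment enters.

Obstacle 1 [(13,1) (24,2) (24,20) (16,13)]:
  edge (13,1)–(24,2): clear
  edge (24,2)–(24,20): clear
  edge (24,20)–(16,13): clear
  edge (16,13)–(13,1): clear
  midpoint (33/2,24) outside
  → clear
Obstacle 2 [(0,0) (9,6) (10,15) (4,24) (1,24)]:
  edge (0,0)–(9,6): clear
  edge (9,6)–(10,15): clear
  edge (10,15)–(4,24): clear
  edge (4,24)–(1,24): clear
  edge (1,24)–(0,0): clear
  midpoint (33/2,24) outside
  → clear

FREE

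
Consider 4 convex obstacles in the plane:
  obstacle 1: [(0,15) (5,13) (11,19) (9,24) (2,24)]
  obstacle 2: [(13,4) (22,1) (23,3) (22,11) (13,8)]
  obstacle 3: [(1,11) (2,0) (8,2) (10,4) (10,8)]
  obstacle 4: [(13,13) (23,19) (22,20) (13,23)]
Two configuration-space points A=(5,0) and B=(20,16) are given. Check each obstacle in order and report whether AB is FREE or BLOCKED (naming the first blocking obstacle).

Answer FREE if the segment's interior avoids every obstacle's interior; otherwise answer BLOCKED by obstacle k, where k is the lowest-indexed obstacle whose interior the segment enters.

BLOCKED by obstacle 3

Obstacle 1 [(0,15) (5,13) (11,19) (9,24) (2,24)]:
  edge (0,15)–(5,13): clear
  edge (5,13)–(11,19): clear
  edge (11,19)–(9,24): clear
  edge (9,24)–(2,24): clear
  edge (2,24)–(0,15): clear
  midpoint (25/2,8) outside
  → clear
Obstacle 2 [(13,4) (22,1) (23,3) (22,11) (13,8)]:
  edge (13,4)–(22,1): clear
  edge (22,1)–(23,3): clear
  edge (23,3)–(22,11): clear
  edge (22,11)–(13,8): clear
  edge (13,8)–(13,4): clear
  midpoint (25/2,8) outside
  → clear
Obstacle 3 [(1,11) (2,0) (8,2) (10,4) (10,8)]:
  edge (1,11)–(2,0): clear
  edge (2,0)–(8,2): crosses AB
  edge (8,2)–(10,4): clear
  edge (10,4)–(10,8): crosses AB
  edge (10,8)–(1,11): clear
  → BLOCKED
Obstacle 4 [(13,13) (23,19) (22,20) (13,23)]:
  edge (13,13)–(23,19): clear
  edge (23,19)–(22,20): clear
  edge (22,20)–(13,23): clear
  edge (13,23)–(13,13): clear
  midpoint (25/2,8) outside
  → clear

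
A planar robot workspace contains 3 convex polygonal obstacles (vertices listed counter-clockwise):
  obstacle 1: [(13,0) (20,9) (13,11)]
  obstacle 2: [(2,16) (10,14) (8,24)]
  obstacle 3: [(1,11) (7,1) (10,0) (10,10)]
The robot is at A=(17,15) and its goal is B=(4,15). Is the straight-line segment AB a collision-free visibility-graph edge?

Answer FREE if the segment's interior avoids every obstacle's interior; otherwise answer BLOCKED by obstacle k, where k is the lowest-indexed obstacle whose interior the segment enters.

BLOCKED by obstacle 2

Obstacle 1 [(13,0) (20,9) (13,11)]:
  edge (13,0)–(20,9): clear
  edge (20,9)–(13,11): clear
  edge (13,11)–(13,0): clear
  midpoint (21/2,15) outside
  → clear
Obstacle 2 [(2,16) (10,14) (8,24)]:
  edge (2,16)–(10,14): crosses AB
  edge (10,14)–(8,24): crosses AB
  edge (8,24)–(2,16): clear
  → BLOCKED
Obstacle 3 [(1,11) (7,1) (10,0) (10,10)]:
  edge (1,11)–(7,1): clear
  edge (7,1)–(10,0): clear
  edge (10,0)–(10,10): clear
  edge (10,10)–(1,11): clear
  midpoint (21/2,15) outside
  → clear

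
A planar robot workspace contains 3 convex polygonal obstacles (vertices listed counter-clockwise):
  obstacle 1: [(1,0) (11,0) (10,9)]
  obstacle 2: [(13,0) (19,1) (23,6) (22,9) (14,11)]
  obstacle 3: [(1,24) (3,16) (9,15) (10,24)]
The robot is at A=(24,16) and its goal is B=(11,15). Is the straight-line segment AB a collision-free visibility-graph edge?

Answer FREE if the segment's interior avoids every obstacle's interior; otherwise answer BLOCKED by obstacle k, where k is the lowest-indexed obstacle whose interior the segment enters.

Obstacle 1 [(1,0) (11,0) (10,9)]:
  edge (1,0)–(11,0): clear
  edge (11,0)–(10,9): clear
  edge (10,9)–(1,0): clear
  midpoint (35/2,31/2) outside
  → clear
Obstacle 2 [(13,0) (19,1) (23,6) (22,9) (14,11)]:
  edge (13,0)–(19,1): clear
  edge (19,1)–(23,6): clear
  edge (23,6)–(22,9): clear
  edge (22,9)–(14,11): clear
  edge (14,11)–(13,0): clear
  midpoint (35/2,31/2) outside
  → clear
Obstacle 3 [(1,24) (3,16) (9,15) (10,24)]:
  edge (1,24)–(3,16): clear
  edge (3,16)–(9,15): clear
  edge (9,15)–(10,24): clear
  edge (10,24)–(1,24): clear
  midpoint (35/2,31/2) outside
  → clear

FREE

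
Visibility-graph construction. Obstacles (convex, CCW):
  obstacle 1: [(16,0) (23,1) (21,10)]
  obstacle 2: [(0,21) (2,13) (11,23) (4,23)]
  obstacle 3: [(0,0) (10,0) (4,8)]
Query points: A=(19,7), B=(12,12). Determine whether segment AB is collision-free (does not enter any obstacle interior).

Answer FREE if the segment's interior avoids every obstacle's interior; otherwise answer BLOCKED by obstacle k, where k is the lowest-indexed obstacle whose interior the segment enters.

FREE

Obstacle 1 [(16,0) (23,1) (21,10)]:
  edge (16,0)–(23,1): clear
  edge (23,1)–(21,10): clear
  edge (21,10)–(16,0): clear
  midpoint (31/2,19/2) outside
  → clear
Obstacle 2 [(0,21) (2,13) (11,23) (4,23)]:
  edge (0,21)–(2,13): clear
  edge (2,13)–(11,23): clear
  edge (11,23)–(4,23): clear
  edge (4,23)–(0,21): clear
  midpoint (31/2,19/2) outside
  → clear
Obstacle 3 [(0,0) (10,0) (4,8)]:
  edge (0,0)–(10,0): clear
  edge (10,0)–(4,8): clear
  edge (4,8)–(0,0): clear
  midpoint (31/2,19/2) outside
  → clear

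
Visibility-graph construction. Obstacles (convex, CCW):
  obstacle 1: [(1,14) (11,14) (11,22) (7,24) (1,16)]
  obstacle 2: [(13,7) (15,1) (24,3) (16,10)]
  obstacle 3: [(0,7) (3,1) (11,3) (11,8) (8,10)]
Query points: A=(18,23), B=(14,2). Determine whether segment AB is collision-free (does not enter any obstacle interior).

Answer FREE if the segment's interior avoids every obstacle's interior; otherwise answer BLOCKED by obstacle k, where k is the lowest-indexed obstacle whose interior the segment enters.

Obstacle 1 [(1,14) (11,14) (11,22) (7,24) (1,16)]:
  edge (1,14)–(11,14): clear
  edge (11,14)–(11,22): clear
  edge (11,22)–(7,24): clear
  edge (7,24)–(1,16): clear
  edge (1,16)–(1,14): clear
  midpoint (16,25/2) outside
  → clear
Obstacle 2 [(13,7) (15,1) (24,3) (16,10)]:
  edge (13,7)–(15,1): crosses AB
  edge (15,1)–(24,3): clear
  edge (24,3)–(16,10): clear
  edge (16,10)–(13,7): crosses AB
  → BLOCKED
Obstacle 3 [(0,7) (3,1) (11,3) (11,8) (8,10)]:
  edge (0,7)–(3,1): clear
  edge (3,1)–(11,3): clear
  edge (11,3)–(11,8): clear
  edge (11,8)–(8,10): clear
  edge (8,10)–(0,7): clear
  midpoint (16,25/2) outside
  → clear

BLOCKED by obstacle 2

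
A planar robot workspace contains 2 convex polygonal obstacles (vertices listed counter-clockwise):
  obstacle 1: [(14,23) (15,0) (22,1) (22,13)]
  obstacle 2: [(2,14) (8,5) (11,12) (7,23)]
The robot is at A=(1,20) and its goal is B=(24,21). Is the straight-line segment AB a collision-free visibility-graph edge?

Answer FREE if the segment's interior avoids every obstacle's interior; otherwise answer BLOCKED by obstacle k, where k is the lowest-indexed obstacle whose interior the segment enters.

BLOCKED by obstacle 1

Obstacle 1 [(14,23) (15,0) (22,1) (22,13)]:
  edge (14,23)–(15,0): crosses AB
  edge (15,0)–(22,1): clear
  edge (22,1)–(22,13): clear
  edge (22,13)–(14,23): crosses AB
  → BLOCKED
Obstacle 2 [(2,14) (8,5) (11,12) (7,23)]:
  edge (2,14)–(8,5): clear
  edge (8,5)–(11,12): clear
  edge (11,12)–(7,23): crosses AB
  edge (7,23)–(2,14): crosses AB
  → BLOCKED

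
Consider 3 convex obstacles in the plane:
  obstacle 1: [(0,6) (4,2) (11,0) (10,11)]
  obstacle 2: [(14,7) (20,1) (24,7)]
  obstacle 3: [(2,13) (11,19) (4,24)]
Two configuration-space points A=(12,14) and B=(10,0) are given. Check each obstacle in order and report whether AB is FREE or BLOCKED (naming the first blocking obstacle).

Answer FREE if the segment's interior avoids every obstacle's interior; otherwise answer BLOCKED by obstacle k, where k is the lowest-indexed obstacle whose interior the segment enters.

Obstacle 1 [(0,6) (4,2) (11,0) (10,11)]:
  edge (0,6)–(4,2): clear
  edge (4,2)–(11,0): crosses AB
  edge (11,0)–(10,11): crosses AB
  edge (10,11)–(0,6): clear
  → BLOCKED
Obstacle 2 [(14,7) (20,1) (24,7)]:
  edge (14,7)–(20,1): clear
  edge (20,1)–(24,7): clear
  edge (24,7)–(14,7): clear
  midpoint (11,7) outside
  → clear
Obstacle 3 [(2,13) (11,19) (4,24)]:
  edge (2,13)–(11,19): clear
  edge (11,19)–(4,24): clear
  edge (4,24)–(2,13): clear
  midpoint (11,7) outside
  → clear

BLOCKED by obstacle 1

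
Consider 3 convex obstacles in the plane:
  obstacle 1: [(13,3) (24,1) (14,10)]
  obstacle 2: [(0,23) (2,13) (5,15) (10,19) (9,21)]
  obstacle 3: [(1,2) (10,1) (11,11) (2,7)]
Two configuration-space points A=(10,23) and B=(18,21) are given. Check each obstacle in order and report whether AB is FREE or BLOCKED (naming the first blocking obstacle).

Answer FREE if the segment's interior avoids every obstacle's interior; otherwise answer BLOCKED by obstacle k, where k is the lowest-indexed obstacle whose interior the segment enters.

Obstacle 1 [(13,3) (24,1) (14,10)]:
  edge (13,3)–(24,1): clear
  edge (24,1)–(14,10): clear
  edge (14,10)–(13,3): clear
  midpoint (14,22) outside
  → clear
Obstacle 2 [(0,23) (2,13) (5,15) (10,19) (9,21)]:
  edge (0,23)–(2,13): clear
  edge (2,13)–(5,15): clear
  edge (5,15)–(10,19): clear
  edge (10,19)–(9,21): clear
  edge (9,21)–(0,23): clear
  midpoint (14,22) outside
  → clear
Obstacle 3 [(1,2) (10,1) (11,11) (2,7)]:
  edge (1,2)–(10,1): clear
  edge (10,1)–(11,11): clear
  edge (11,11)–(2,7): clear
  edge (2,7)–(1,2): clear
  midpoint (14,22) outside
  → clear

FREE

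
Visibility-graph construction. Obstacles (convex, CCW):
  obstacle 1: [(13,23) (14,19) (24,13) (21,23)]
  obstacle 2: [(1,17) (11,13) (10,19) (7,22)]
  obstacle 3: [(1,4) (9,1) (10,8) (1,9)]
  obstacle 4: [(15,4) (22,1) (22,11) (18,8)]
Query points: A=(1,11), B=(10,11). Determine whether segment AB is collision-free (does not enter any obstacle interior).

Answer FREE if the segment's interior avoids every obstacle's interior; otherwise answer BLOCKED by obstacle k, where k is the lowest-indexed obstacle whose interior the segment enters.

FREE

Obstacle 1 [(13,23) (14,19) (24,13) (21,23)]:
  edge (13,23)–(14,19): clear
  edge (14,19)–(24,13): clear
  edge (24,13)–(21,23): clear
  edge (21,23)–(13,23): clear
  midpoint (11/2,11) outside
  → clear
Obstacle 2 [(1,17) (11,13) (10,19) (7,22)]:
  edge (1,17)–(11,13): clear
  edge (11,13)–(10,19): clear
  edge (10,19)–(7,22): clear
  edge (7,22)–(1,17): clear
  midpoint (11/2,11) outside
  → clear
Obstacle 3 [(1,4) (9,1) (10,8) (1,9)]:
  edge (1,4)–(9,1): clear
  edge (9,1)–(10,8): clear
  edge (10,8)–(1,9): clear
  edge (1,9)–(1,4): clear
  midpoint (11/2,11) outside
  → clear
Obstacle 4 [(15,4) (22,1) (22,11) (18,8)]:
  edge (15,4)–(22,1): clear
  edge (22,1)–(22,11): clear
  edge (22,11)–(18,8): clear
  edge (18,8)–(15,4): clear
  midpoint (11/2,11) outside
  → clear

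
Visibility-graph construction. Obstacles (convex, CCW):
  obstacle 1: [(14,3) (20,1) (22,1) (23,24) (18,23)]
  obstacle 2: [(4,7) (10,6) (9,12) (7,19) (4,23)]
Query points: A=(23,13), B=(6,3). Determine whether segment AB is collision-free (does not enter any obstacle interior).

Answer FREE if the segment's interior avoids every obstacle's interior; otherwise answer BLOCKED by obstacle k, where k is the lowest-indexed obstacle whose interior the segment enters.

BLOCKED by obstacle 1

Obstacle 1 [(14,3) (20,1) (22,1) (23,24) (18,23)]:
  edge (14,3)–(20,1): clear
  edge (20,1)–(22,1): clear
  edge (22,1)–(23,24): crosses AB
  edge (23,24)–(18,23): clear
  edge (18,23)–(14,3): crosses AB
  → BLOCKED
Obstacle 2 [(4,7) (10,6) (9,12) (7,19) (4,23)]:
  edge (4,7)–(10,6): clear
  edge (10,6)–(9,12): clear
  edge (9,12)–(7,19): clear
  edge (7,19)–(4,23): clear
  edge (4,23)–(4,7): clear
  midpoint (29/2,8) outside
  → clear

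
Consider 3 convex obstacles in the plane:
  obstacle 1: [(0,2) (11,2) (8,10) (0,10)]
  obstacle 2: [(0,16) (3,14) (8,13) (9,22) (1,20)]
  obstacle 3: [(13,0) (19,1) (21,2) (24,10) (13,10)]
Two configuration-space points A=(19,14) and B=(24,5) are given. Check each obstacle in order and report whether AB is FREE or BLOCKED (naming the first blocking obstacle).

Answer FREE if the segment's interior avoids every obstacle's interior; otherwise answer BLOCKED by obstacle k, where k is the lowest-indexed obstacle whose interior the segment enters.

Obstacle 1 [(0,2) (11,2) (8,10) (0,10)]:
  edge (0,2)–(11,2): clear
  edge (11,2)–(8,10): clear
  edge (8,10)–(0,10): clear
  edge (0,10)–(0,2): clear
  midpoint (43/2,19/2) outside
  → clear
Obstacle 2 [(0,16) (3,14) (8,13) (9,22) (1,20)]:
  edge (0,16)–(3,14): clear
  edge (3,14)–(8,13): clear
  edge (8,13)–(9,22): clear
  edge (9,22)–(1,20): clear
  edge (1,20)–(0,16): clear
  midpoint (43/2,19/2) outside
  → clear
Obstacle 3 [(13,0) (19,1) (21,2) (24,10) (13,10)]:
  edge (13,0)–(19,1): clear
  edge (19,1)–(21,2): clear
  edge (21,2)–(24,10): crosses AB
  edge (24,10)–(13,10): crosses AB
  edge (13,10)–(13,0): clear
  → BLOCKED

BLOCKED by obstacle 3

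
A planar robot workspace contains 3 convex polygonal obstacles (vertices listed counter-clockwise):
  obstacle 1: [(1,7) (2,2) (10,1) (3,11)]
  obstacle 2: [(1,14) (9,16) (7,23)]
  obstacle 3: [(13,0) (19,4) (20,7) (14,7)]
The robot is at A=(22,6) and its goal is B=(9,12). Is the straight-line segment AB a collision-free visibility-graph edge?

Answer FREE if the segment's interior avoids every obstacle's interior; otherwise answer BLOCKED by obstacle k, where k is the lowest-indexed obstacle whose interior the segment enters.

Obstacle 1 [(1,7) (2,2) (10,1) (3,11)]:
  edge (1,7)–(2,2): clear
  edge (2,2)–(10,1): clear
  edge (10,1)–(3,11): clear
  edge (3,11)–(1,7): clear
  midpoint (31/2,9) outside
  → clear
Obstacle 2 [(1,14) (9,16) (7,23)]:
  edge (1,14)–(9,16): clear
  edge (9,16)–(7,23): clear
  edge (7,23)–(1,14): clear
  midpoint (31/2,9) outside
  → clear
Obstacle 3 [(13,0) (19,4) (20,7) (14,7)]:
  edge (13,0)–(19,4): clear
  edge (19,4)–(20,7): crosses AB
  edge (20,7)–(14,7): crosses AB
  edge (14,7)–(13,0): clear
  → BLOCKED

BLOCKED by obstacle 3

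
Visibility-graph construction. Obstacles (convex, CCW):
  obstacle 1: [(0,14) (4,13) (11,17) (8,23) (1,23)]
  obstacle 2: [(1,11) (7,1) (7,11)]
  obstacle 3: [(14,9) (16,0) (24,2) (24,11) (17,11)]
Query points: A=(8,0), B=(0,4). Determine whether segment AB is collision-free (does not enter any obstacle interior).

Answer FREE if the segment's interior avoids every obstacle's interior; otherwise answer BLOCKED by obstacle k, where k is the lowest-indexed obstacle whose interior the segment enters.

Obstacle 1 [(0,14) (4,13) (11,17) (8,23) (1,23)]:
  edge (0,14)–(4,13): clear
  edge (4,13)–(11,17): clear
  edge (11,17)–(8,23): clear
  edge (8,23)–(1,23): clear
  edge (1,23)–(0,14): clear
  midpoint (4,2) outside
  → clear
Obstacle 2 [(1,11) (7,1) (7,11)]:
  edge (1,11)–(7,1): clear
  edge (7,1)–(7,11): clear
  edge (7,11)–(1,11): clear
  midpoint (4,2) outside
  → clear
Obstacle 3 [(14,9) (16,0) (24,2) (24,11) (17,11)]:
  edge (14,9)–(16,0): clear
  edge (16,0)–(24,2): clear
  edge (24,2)–(24,11): clear
  edge (24,11)–(17,11): clear
  edge (17,11)–(14,9): clear
  midpoint (4,2) outside
  → clear

FREE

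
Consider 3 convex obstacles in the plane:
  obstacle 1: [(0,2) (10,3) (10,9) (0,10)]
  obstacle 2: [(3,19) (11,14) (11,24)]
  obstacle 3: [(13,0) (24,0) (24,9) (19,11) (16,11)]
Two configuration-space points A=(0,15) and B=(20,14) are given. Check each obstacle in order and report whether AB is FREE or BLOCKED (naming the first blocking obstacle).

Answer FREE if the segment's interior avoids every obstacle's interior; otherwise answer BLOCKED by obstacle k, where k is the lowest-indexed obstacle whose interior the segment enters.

Obstacle 1 [(0,2) (10,3) (10,9) (0,10)]:
  edge (0,2)–(10,3): clear
  edge (10,3)–(10,9): clear
  edge (10,9)–(0,10): clear
  edge (0,10)–(0,2): clear
  midpoint (10,29/2) outside
  → clear
Obstacle 2 [(3,19) (11,14) (11,24)]:
  edge (3,19)–(11,14): crosses AB
  edge (11,14)–(11,24): crosses AB
  edge (11,24)–(3,19): clear
  → BLOCKED
Obstacle 3 [(13,0) (24,0) (24,9) (19,11) (16,11)]:
  edge (13,0)–(24,0): clear
  edge (24,0)–(24,9): clear
  edge (24,9)–(19,11): clear
  edge (19,11)–(16,11): clear
  edge (16,11)–(13,0): clear
  midpoint (10,29/2) outside
  → clear

BLOCKED by obstacle 2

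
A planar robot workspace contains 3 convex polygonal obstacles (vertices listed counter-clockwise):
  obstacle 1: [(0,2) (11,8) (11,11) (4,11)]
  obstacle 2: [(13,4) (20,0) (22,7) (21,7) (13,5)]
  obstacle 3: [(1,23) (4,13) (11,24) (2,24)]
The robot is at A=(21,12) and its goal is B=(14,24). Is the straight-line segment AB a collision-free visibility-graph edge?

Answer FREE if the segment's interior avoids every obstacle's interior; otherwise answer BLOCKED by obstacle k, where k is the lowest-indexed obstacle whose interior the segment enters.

Obstacle 1 [(0,2) (11,8) (11,11) (4,11)]:
  edge (0,2)–(11,8): clear
  edge (11,8)–(11,11): clear
  edge (11,11)–(4,11): clear
  edge (4,11)–(0,2): clear
  midpoint (35/2,18) outside
  → clear
Obstacle 2 [(13,4) (20,0) (22,7) (21,7) (13,5)]:
  edge (13,4)–(20,0): clear
  edge (20,0)–(22,7): clear
  edge (22,7)–(21,7): clear
  edge (21,7)–(13,5): clear
  edge (13,5)–(13,4): clear
  midpoint (35/2,18) outside
  → clear
Obstacle 3 [(1,23) (4,13) (11,24) (2,24)]:
  edge (1,23)–(4,13): clear
  edge (4,13)–(11,24): clear
  edge (11,24)–(2,24): clear
  edge (2,24)–(1,23): clear
  midpoint (35/2,18) outside
  → clear

FREE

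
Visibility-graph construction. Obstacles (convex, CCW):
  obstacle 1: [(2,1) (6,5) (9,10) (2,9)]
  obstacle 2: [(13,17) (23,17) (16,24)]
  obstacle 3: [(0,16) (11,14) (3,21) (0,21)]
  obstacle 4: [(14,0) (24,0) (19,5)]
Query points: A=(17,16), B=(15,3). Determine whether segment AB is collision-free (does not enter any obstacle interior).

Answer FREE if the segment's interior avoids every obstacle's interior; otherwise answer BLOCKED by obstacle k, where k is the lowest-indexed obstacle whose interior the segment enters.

Obstacle 1 [(2,1) (6,5) (9,10) (2,9)]:
  edge (2,1)–(6,5): clear
  edge (6,5)–(9,10): clear
  edge (9,10)–(2,9): clear
  edge (2,9)–(2,1): clear
  midpoint (16,19/2) outside
  → clear
Obstacle 2 [(13,17) (23,17) (16,24)]:
  edge (13,17)–(23,17): clear
  edge (23,17)–(16,24): clear
  edge (16,24)–(13,17): clear
  midpoint (16,19/2) outside
  → clear
Obstacle 3 [(0,16) (11,14) (3,21) (0,21)]:
  edge (0,16)–(11,14): clear
  edge (11,14)–(3,21): clear
  edge (3,21)–(0,21): clear
  edge (0,21)–(0,16): clear
  midpoint (16,19/2) outside
  → clear
Obstacle 4 [(14,0) (24,0) (19,5)]:
  edge (14,0)–(24,0): clear
  edge (24,0)–(19,5): clear
  edge (19,5)–(14,0): clear
  midpoint (16,19/2) outside
  → clear

FREE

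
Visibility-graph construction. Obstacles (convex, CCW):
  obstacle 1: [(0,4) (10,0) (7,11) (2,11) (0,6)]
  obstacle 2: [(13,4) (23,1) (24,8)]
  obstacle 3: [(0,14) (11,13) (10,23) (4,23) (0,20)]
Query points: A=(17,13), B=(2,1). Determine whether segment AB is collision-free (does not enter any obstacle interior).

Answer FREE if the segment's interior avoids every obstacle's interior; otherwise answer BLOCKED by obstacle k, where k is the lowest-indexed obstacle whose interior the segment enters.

Obstacle 1 [(0,4) (10,0) (7,11) (2,11) (0,6)]:
  edge (0,4)–(10,0): crosses AB
  edge (10,0)–(7,11): crosses AB
  edge (7,11)–(2,11): clear
  edge (2,11)–(0,6): clear
  edge (0,6)–(0,4): clear
  → BLOCKED
Obstacle 2 [(13,4) (23,1) (24,8)]:
  edge (13,4)–(23,1): clear
  edge (23,1)–(24,8): clear
  edge (24,8)–(13,4): clear
  midpoint (19/2,7) outside
  → clear
Obstacle 3 [(0,14) (11,13) (10,23) (4,23) (0,20)]:
  edge (0,14)–(11,13): clear
  edge (11,13)–(10,23): clear
  edge (10,23)–(4,23): clear
  edge (4,23)–(0,20): clear
  edge (0,20)–(0,14): clear
  midpoint (19/2,7) outside
  → clear

BLOCKED by obstacle 1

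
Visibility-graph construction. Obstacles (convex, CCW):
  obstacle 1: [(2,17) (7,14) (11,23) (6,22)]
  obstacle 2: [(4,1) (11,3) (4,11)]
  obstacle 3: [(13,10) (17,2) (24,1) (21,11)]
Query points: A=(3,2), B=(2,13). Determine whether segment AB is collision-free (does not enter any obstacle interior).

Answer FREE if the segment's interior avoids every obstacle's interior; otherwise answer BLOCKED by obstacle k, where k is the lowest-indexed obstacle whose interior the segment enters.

FREE

Obstacle 1 [(2,17) (7,14) (11,23) (6,22)]:
  edge (2,17)–(7,14): clear
  edge (7,14)–(11,23): clear
  edge (11,23)–(6,22): clear
  edge (6,22)–(2,17): clear
  midpoint (5/2,15/2) outside
  → clear
Obstacle 2 [(4,1) (11,3) (4,11)]:
  edge (4,1)–(11,3): clear
  edge (11,3)–(4,11): clear
  edge (4,11)–(4,1): clear
  midpoint (5/2,15/2) outside
  → clear
Obstacle 3 [(13,10) (17,2) (24,1) (21,11)]:
  edge (13,10)–(17,2): clear
  edge (17,2)–(24,1): clear
  edge (24,1)–(21,11): clear
  edge (21,11)–(13,10): clear
  midpoint (5/2,15/2) outside
  → clear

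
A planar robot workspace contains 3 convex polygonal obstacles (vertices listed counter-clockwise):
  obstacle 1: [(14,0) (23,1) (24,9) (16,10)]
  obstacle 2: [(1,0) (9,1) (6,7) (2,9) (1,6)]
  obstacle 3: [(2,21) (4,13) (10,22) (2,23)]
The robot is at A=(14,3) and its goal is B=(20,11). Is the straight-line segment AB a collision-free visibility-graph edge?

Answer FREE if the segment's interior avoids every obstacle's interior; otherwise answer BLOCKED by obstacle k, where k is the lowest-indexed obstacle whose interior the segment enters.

BLOCKED by obstacle 1

Obstacle 1 [(14,0) (23,1) (24,9) (16,10)]:
  edge (14,0)–(23,1): clear
  edge (23,1)–(24,9): clear
  edge (24,9)–(16,10): crosses AB
  edge (16,10)–(14,0): crosses AB
  → BLOCKED
Obstacle 2 [(1,0) (9,1) (6,7) (2,9) (1,6)]:
  edge (1,0)–(9,1): clear
  edge (9,1)–(6,7): clear
  edge (6,7)–(2,9): clear
  edge (2,9)–(1,6): clear
  edge (1,6)–(1,0): clear
  midpoint (17,7) outside
  → clear
Obstacle 3 [(2,21) (4,13) (10,22) (2,23)]:
  edge (2,21)–(4,13): clear
  edge (4,13)–(10,22): clear
  edge (10,22)–(2,23): clear
  edge (2,23)–(2,21): clear
  midpoint (17,7) outside
  → clear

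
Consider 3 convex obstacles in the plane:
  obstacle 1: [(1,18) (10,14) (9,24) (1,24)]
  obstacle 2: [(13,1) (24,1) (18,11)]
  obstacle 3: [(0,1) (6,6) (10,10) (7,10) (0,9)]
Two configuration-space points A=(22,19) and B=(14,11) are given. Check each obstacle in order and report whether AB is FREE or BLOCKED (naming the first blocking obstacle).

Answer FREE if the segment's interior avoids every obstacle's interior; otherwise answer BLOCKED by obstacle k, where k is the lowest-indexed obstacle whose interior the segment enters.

FREE

Obstacle 1 [(1,18) (10,14) (9,24) (1,24)]:
  edge (1,18)–(10,14): clear
  edge (10,14)–(9,24): clear
  edge (9,24)–(1,24): clear
  edge (1,24)–(1,18): clear
  midpoint (18,15) outside
  → clear
Obstacle 2 [(13,1) (24,1) (18,11)]:
  edge (13,1)–(24,1): clear
  edge (24,1)–(18,11): clear
  edge (18,11)–(13,1): clear
  midpoint (18,15) outside
  → clear
Obstacle 3 [(0,1) (6,6) (10,10) (7,10) (0,9)]:
  edge (0,1)–(6,6): clear
  edge (6,6)–(10,10): clear
  edge (10,10)–(7,10): clear
  edge (7,10)–(0,9): clear
  edge (0,9)–(0,1): clear
  midpoint (18,15) outside
  → clear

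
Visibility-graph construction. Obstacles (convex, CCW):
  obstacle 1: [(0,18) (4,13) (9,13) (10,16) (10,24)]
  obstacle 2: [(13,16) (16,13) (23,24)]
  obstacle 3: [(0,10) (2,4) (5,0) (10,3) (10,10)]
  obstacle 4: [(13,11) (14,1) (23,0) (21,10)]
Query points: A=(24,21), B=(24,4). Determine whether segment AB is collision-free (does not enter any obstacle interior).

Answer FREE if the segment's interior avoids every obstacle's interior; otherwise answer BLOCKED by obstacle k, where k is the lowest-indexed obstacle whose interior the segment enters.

FREE

Obstacle 1 [(0,18) (4,13) (9,13) (10,16) (10,24)]:
  edge (0,18)–(4,13): clear
  edge (4,13)–(9,13): clear
  edge (9,13)–(10,16): clear
  edge (10,16)–(10,24): clear
  edge (10,24)–(0,18): clear
  midpoint (24,25/2) outside
  → clear
Obstacle 2 [(13,16) (16,13) (23,24)]:
  edge (13,16)–(16,13): clear
  edge (16,13)–(23,24): clear
  edge (23,24)–(13,16): clear
  midpoint (24,25/2) outside
  → clear
Obstacle 3 [(0,10) (2,4) (5,0) (10,3) (10,10)]:
  edge (0,10)–(2,4): clear
  edge (2,4)–(5,0): clear
  edge (5,0)–(10,3): clear
  edge (10,3)–(10,10): clear
  edge (10,10)–(0,10): clear
  midpoint (24,25/2) outside
  → clear
Obstacle 4 [(13,11) (14,1) (23,0) (21,10)]:
  edge (13,11)–(14,1): clear
  edge (14,1)–(23,0): clear
  edge (23,0)–(21,10): clear
  edge (21,10)–(13,11): clear
  midpoint (24,25/2) outside
  → clear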